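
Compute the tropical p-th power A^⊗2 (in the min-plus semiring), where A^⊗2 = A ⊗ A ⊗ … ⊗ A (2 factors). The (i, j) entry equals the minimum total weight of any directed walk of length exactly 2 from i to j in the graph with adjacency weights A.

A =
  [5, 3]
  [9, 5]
A^⊗2 =
  [10, 8]
  [14, 10]

Each entry (A^⊗2)_ij equals the minimum over all length-2 walks i = v_0 → v_1 → … → v_2 = j of Σ_t A[v_t][v_{t+1}]. For example, for (i, j) = (0, 1) we minimise over 2 possible intermediate vertex sequences; the minimum is 8, attained along the walk 0 → 0 → 1.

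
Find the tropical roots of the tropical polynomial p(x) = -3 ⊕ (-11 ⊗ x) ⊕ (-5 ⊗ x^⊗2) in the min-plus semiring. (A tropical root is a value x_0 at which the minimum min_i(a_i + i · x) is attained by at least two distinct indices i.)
Roots: {-6, 8}

Each tropical root is a break point of the lower envelope of the lines y = a_i + i · x (there are 3 lines, with slopes 0, 1, ..., 2). Only the lines that attain the minimum somewhere contribute to roots; other lines are dominated. Here the surviving (envelope) indices are i = 2, i = 1, i = 0.
Intersections between consecutive envelope lines give the roots: for adjacent envelope indices i < j the intersection is x = (a_i − a_j) / (j − i). Reading off the sorted break points: {-6, 8}.
Verification: at each break x_0, at least two indices attain the minimum of min_i(a_i + i · x_0).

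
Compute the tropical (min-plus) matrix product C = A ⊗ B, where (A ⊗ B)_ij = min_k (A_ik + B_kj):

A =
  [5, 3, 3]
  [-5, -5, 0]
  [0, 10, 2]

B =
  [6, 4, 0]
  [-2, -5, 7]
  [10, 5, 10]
A ⊗ B =
  [1, -2, 5]
  [-7, -10, -5]
  [6, 4, 0]

Apply the min-plus product entry-by-entry:
  C[0][0] = min over k of (A[0][0] + B[0][0] = 5 + 6 = 11, A[0][1] + B[1][0] = 3 + -2 = 1, A[0][2] + B[2][0] = 3 + 10 = 13) = 1 (attained at k = 1)
  C[0][1] = min over k of (A[0][0] + B[0][1] = 5 + 4 = 9, A[0][1] + B[1][1] = 3 + -5 = -2, A[0][2] + B[2][1] = 3 + 5 = 8) = -2 (attained at k = 1)
  C[0][2] = min over k of (A[0][0] + B[0][2] = 5 + 0 = 5, A[0][1] + B[1][2] = 3 + 7 = 10, A[0][2] + B[2][2] = 3 + 10 = 13) = 5 (attained at k = 0)
  C[1][0] = min over k of (A[1][0] + B[0][0] = -5 + 6 = 1, A[1][1] + B[1][0] = -5 + -2 = -7, A[1][2] + B[2][0] = 0 + 10 = 10) = -7 (attained at k = 1)
  C[1][1] = min over k of (A[1][0] + B[0][1] = -5 + 4 = -1, A[1][1] + B[1][1] = -5 + -5 = -10, A[1][2] + B[2][1] = 0 + 5 = 5) = -10 (attained at k = 1)
  C[1][2] = min over k of (A[1][0] + B[0][2] = -5 + 0 = -5, A[1][1] + B[1][2] = -5 + 7 = 2, A[1][2] + B[2][2] = 0 + 10 = 10) = -5 (attained at k = 0)
  C[2][0] = min over k of (A[2][0] + B[0][0] = 0 + 6 = 6, A[2][1] + B[1][0] = 10 + -2 = 8, A[2][2] + B[2][0] = 2 + 10 = 12) = 6 (attained at k = 0)
  C[2][1] = min over k of (A[2][0] + B[0][1] = 0 + 4 = 4, A[2][1] + B[1][1] = 10 + -5 = 5, A[2][2] + B[2][1] = 2 + 5 = 7) = 4 (attained at k = 0)
  C[2][2] = min over k of (A[2][0] + B[0][2] = 0 + 0 = 0, A[2][1] + B[1][2] = 10 + 7 = 17, A[2][2] + B[2][2] = 2 + 10 = 12) = 0 (attained at k = 0)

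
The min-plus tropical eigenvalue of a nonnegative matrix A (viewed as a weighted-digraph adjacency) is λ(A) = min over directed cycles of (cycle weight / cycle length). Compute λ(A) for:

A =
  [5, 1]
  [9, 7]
λ(A) = 5

Enumerate directed cycles and compute their means (weight / length). Sample:
  cycle 0 → 0: weight = 5, length = 1, mean = 5/1 ≈ 5.000
  cycle 1 → 1: weight = 7, length = 1, mean = 7/1 ≈ 7.000
  cycle 0 → 1 → 0: weight = 10, length = 2, mean = 10/2 ≈ 5.000
  cycle 1 → 0 → 1: weight = 10, length = 2, mean = 10/2 ≈ 5.000
Minimum mean = 5.000, attained e.g. along the cycle 0 → 0 with weight 5 and length 1. So λ(A) = 5/1 = 5.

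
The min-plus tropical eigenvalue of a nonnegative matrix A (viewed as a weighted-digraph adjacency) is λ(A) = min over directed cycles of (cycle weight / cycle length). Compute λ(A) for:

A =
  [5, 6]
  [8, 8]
λ(A) = 5

Enumerate directed cycles and compute their means (weight / length). Sample:
  cycle 0 → 0: weight = 5, length = 1, mean = 5/1 ≈ 5.000
  cycle 1 → 1: weight = 8, length = 1, mean = 8/1 ≈ 8.000
  cycle 0 → 1 → 0: weight = 14, length = 2, mean = 14/2 ≈ 7.000
  cycle 1 → 0 → 1: weight = 14, length = 2, mean = 14/2 ≈ 7.000
Minimum mean = 5.000, attained e.g. along the cycle 0 → 0 with weight 5 and length 1. So λ(A) = 5/1 = 5.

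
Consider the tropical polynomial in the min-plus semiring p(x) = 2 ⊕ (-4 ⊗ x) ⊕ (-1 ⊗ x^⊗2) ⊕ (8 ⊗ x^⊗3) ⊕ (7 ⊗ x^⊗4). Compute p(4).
p(4) = 0

A tropical monomial a ⊗ x^⊗i evaluates to a + i · x. Evaluating each term at x = 4:
  Term 0 contributes 2 + 0 · 4 = 2
  Term 1 contributes -4 + 1 · 4 = 0
  Term 2 contributes -1 + 2 · 4 = 7
  Term 3 contributes 8 + 3 · 4 = 20
  Term 4 contributes 7 + 4 · 4 = 23
p(4) = ⊕ of these = min[2, 0, 7, 20, 23] = 0.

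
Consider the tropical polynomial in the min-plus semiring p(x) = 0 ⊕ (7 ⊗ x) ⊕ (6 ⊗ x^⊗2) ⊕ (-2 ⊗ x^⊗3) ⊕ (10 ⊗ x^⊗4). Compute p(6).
p(6) = 0

A tropical monomial a ⊗ x^⊗i evaluates to a + i · x. Evaluating each term at x = 6:
  Term 0 contributes 0 + 0 · 6 = 0
  Term 1 contributes 7 + 1 · 6 = 13
  Term 2 contributes 6 + 2 · 6 = 18
  Term 3 contributes -2 + 3 · 6 = 16
  Term 4 contributes 10 + 4 · 6 = 34
p(6) = ⊕ of these = min[0, 13, 18, 16, 34] = 0.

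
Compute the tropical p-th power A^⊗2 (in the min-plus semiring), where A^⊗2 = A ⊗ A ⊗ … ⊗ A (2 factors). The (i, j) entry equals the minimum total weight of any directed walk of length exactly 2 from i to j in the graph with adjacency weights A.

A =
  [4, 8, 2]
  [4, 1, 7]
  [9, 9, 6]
A^⊗2 =
  [8, 9, 6]
  [5, 2, 6]
  [13, 10, 11]

Each entry (A^⊗2)_ij equals the minimum over all length-2 walks i = v_0 → v_1 → … → v_2 = j of Σ_t A[v_t][v_{t+1}]. For example, for (i, j) = (0, 2) we minimise over 3 possible intermediate vertex sequences; the minimum is 6, attained along the walk 0 → 0 → 2.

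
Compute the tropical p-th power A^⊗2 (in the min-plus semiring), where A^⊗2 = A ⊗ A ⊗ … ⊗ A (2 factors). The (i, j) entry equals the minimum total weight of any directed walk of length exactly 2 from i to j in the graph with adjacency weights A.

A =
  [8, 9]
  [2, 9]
A^⊗2 =
  [11, 17]
  [10, 11]

Each entry (A^⊗2)_ij equals the minimum over all length-2 walks i = v_0 → v_1 → … → v_2 = j of Σ_t A[v_t][v_{t+1}]. For example, for (i, j) = (0, 1) we minimise over 2 possible intermediate vertex sequences; the minimum is 17, attained along the walk 0 → 0 → 1.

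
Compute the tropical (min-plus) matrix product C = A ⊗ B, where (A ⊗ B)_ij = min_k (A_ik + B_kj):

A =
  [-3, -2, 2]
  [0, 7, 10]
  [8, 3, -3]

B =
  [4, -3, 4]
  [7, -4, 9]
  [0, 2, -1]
A ⊗ B =
  [1, -6, 1]
  [4, -3, 4]
  [-3, -1, -4]

Apply the min-plus product entry-by-entry:
  C[0][0] = min over k of (A[0][0] + B[0][0] = -3 + 4 = 1, A[0][1] + B[1][0] = -2 + 7 = 5, A[0][2] + B[2][0] = 2 + 0 = 2) = 1 (attained at k = 0)
  C[0][1] = min over k of (A[0][0] + B[0][1] = -3 + -3 = -6, A[0][1] + B[1][1] = -2 + -4 = -6, A[0][2] + B[2][1] = 2 + 2 = 4) = -6 (attained at k = 0)
  C[0][2] = min over k of (A[0][0] + B[0][2] = -3 + 4 = 1, A[0][1] + B[1][2] = -2 + 9 = 7, A[0][2] + B[2][2] = 2 + -1 = 1) = 1 (attained at k = 0)
  C[1][0] = min over k of (A[1][0] + B[0][0] = 0 + 4 = 4, A[1][1] + B[1][0] = 7 + 7 = 14, A[1][2] + B[2][0] = 10 + 0 = 10) = 4 (attained at k = 0)
  C[1][1] = min over k of (A[1][0] + B[0][1] = 0 + -3 = -3, A[1][1] + B[1][1] = 7 + -4 = 3, A[1][2] + B[2][1] = 10 + 2 = 12) = -3 (attained at k = 0)
  C[1][2] = min over k of (A[1][0] + B[0][2] = 0 + 4 = 4, A[1][1] + B[1][2] = 7 + 9 = 16, A[1][2] + B[2][2] = 10 + -1 = 9) = 4 (attained at k = 0)
  C[2][0] = min over k of (A[2][0] + B[0][0] = 8 + 4 = 12, A[2][1] + B[1][0] = 3 + 7 = 10, A[2][2] + B[2][0] = -3 + 0 = -3) = -3 (attained at k = 2)
  C[2][1] = min over k of (A[2][0] + B[0][1] = 8 + -3 = 5, A[2][1] + B[1][1] = 3 + -4 = -1, A[2][2] + B[2][1] = -3 + 2 = -1) = -1 (attained at k = 1)
  C[2][2] = min over k of (A[2][0] + B[0][2] = 8 + 4 = 12, A[2][1] + B[1][2] = 3 + 9 = 12, A[2][2] + B[2][2] = -3 + -1 = -4) = -4 (attained at k = 2)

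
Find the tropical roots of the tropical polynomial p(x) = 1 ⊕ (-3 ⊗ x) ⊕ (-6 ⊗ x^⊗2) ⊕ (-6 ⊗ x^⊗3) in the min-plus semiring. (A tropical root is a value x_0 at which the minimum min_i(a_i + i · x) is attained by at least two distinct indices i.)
Roots: {0, 3, 4}

Each tropical root is a break point of the lower envelope of the lines y = a_i + i · x (there are 4 lines, with slopes 0, 1, ..., 3). Only the lines that attain the minimum somewhere contribute to roots; other lines are dominated. Here the surviving (envelope) indices are i = 3, i = 2, i = 1, i = 0.
Intersections between consecutive envelope lines give the roots: for adjacent envelope indices i < j the intersection is x = (a_i − a_j) / (j − i). Reading off the sorted break points: {0, 3, 4}.
Verification: at each break x_0, at least two indices attain the minimum of min_i(a_i + i · x_0).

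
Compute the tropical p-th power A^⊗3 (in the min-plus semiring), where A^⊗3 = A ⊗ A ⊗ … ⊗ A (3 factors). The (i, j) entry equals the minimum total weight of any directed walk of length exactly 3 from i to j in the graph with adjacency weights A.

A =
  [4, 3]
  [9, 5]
A^⊗3 =
  [12, 11]
  [17, 15]

Each entry (A^⊗3)_ij equals the minimum over all length-3 walks i = v_0 → v_1 → … → v_3 = j of Σ_t A[v_t][v_{t+1}]. For example, for (i, j) = (0, 1) we minimise over 4 possible intermediate vertex sequences; the minimum is 11, attained along the walk 0 → 0 → 0 → 1.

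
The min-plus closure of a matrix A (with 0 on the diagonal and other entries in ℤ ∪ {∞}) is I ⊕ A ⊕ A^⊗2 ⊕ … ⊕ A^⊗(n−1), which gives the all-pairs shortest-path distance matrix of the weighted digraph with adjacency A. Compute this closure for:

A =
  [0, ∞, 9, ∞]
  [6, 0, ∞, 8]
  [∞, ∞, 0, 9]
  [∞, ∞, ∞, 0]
Closure =
  [0, ∞, 9, 18]
  [6, 0, 15, 8]
  [∞, ∞, 0, 9]
  [∞, ∞, ∞, 0]

This is the Floyd-Warshall all-pairs shortest-path computation. For each intermediate vertex k = 0, 1, …, 3, update dist[i][j] ← min(dist[i][j], dist[i][k] + dist[k][j]). The final matrix gives, for each (i, j), the minimum total weight of any directed path from i to j (possibly empty when i = j).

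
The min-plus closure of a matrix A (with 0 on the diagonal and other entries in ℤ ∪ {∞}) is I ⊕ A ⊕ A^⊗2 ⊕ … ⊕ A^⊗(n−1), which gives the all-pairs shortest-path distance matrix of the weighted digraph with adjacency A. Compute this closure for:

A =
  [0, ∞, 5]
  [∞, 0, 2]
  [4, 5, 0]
Closure =
  [0, 10, 5]
  [6, 0, 2]
  [4, 5, 0]

This is the Floyd-Warshall all-pairs shortest-path computation. For each intermediate vertex k = 0, 1, …, 2, update dist[i][j] ← min(dist[i][j], dist[i][k] + dist[k][j]). The final matrix gives, for each (i, j), the minimum total weight of any directed path from i to j (possibly empty when i = j).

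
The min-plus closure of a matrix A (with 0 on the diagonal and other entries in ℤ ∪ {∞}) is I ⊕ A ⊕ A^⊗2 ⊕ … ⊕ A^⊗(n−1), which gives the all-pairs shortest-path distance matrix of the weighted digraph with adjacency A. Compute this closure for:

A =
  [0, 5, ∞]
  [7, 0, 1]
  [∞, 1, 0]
Closure =
  [0, 5, 6]
  [7, 0, 1]
  [8, 1, 0]

This is the Floyd-Warshall all-pairs shortest-path computation. For each intermediate vertex k = 0, 1, …, 2, update dist[i][j] ← min(dist[i][j], dist[i][k] + dist[k][j]). The final matrix gives, for each (i, j), the minimum total weight of any directed path from i to j (possibly empty when i = j).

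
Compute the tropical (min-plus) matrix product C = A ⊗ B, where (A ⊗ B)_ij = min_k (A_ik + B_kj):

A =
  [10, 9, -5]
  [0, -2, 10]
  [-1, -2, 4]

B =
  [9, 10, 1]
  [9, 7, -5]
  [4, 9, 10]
A ⊗ B =
  [-1, 4, 4]
  [7, 5, -7]
  [7, 5, -7]

Apply the min-plus product entry-by-entry:
  C[0][0] = min over k of (A[0][0] + B[0][0] = 10 + 9 = 19, A[0][1] + B[1][0] = 9 + 9 = 18, A[0][2] + B[2][0] = -5 + 4 = -1) = -1 (attained at k = 2)
  C[0][1] = min over k of (A[0][0] + B[0][1] = 10 + 10 = 20, A[0][1] + B[1][1] = 9 + 7 = 16, A[0][2] + B[2][1] = -5 + 9 = 4) = 4 (attained at k = 2)
  C[0][2] = min over k of (A[0][0] + B[0][2] = 10 + 1 = 11, A[0][1] + B[1][2] = 9 + -5 = 4, A[0][2] + B[2][2] = -5 + 10 = 5) = 4 (attained at k = 1)
  C[1][0] = min over k of (A[1][0] + B[0][0] = 0 + 9 = 9, A[1][1] + B[1][0] = -2 + 9 = 7, A[1][2] + B[2][0] = 10 + 4 = 14) = 7 (attained at k = 1)
  C[1][1] = min over k of (A[1][0] + B[0][1] = 0 + 10 = 10, A[1][1] + B[1][1] = -2 + 7 = 5, A[1][2] + B[2][1] = 10 + 9 = 19) = 5 (attained at k = 1)
  C[1][2] = min over k of (A[1][0] + B[0][2] = 0 + 1 = 1, A[1][1] + B[1][2] = -2 + -5 = -7, A[1][2] + B[2][2] = 10 + 10 = 20) = -7 (attained at k = 1)
  C[2][0] = min over k of (A[2][0] + B[0][0] = -1 + 9 = 8, A[2][1] + B[1][0] = -2 + 9 = 7, A[2][2] + B[2][0] = 4 + 4 = 8) = 7 (attained at k = 1)
  C[2][1] = min over k of (A[2][0] + B[0][1] = -1 + 10 = 9, A[2][1] + B[1][1] = -2 + 7 = 5, A[2][2] + B[2][1] = 4 + 9 = 13) = 5 (attained at k = 1)
  C[2][2] = min over k of (A[2][0] + B[0][2] = -1 + 1 = 0, A[2][1] + B[1][2] = -2 + -5 = -7, A[2][2] + B[2][2] = 4 + 10 = 14) = -7 (attained at k = 1)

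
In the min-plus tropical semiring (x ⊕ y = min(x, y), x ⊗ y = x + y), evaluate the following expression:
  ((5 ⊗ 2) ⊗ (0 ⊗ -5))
((5 ⊗ 2) ⊗ (0 ⊗ -5)) = 2

Expand innermost to outermost. Recall ⊕ takes the minimum of its arguments and ⊗ takes their sum. Working out the expression ((5 ⊗ 2) ⊗ (0 ⊗ -5)) gives 2.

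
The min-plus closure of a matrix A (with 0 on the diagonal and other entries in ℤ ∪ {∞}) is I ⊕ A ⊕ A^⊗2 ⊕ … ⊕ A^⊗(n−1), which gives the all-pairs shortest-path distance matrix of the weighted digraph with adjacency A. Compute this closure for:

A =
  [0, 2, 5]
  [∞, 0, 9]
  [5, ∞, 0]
Closure =
  [0, 2, 5]
  [14, 0, 9]
  [5, 7, 0]

This is the Floyd-Warshall all-pairs shortest-path computation. For each intermediate vertex k = 0, 1, …, 2, update dist[i][j] ← min(dist[i][j], dist[i][k] + dist[k][j]). The final matrix gives, for each (i, j), the minimum total weight of any directed path from i to j (possibly empty when i = j).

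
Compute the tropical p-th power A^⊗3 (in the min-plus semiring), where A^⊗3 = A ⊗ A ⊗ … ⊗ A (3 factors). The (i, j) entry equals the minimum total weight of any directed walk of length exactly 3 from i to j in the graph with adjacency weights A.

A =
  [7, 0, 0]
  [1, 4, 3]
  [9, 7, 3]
A^⊗3 =
  [5, 1, 1]
  [2, 5, 4]
  [10, 8, 8]

Each entry (A^⊗3)_ij equals the minimum over all length-3 walks i = v_0 → v_1 → … → v_3 = j of Σ_t A[v_t][v_{t+1}]. For example, for (i, j) = (0, 2) we minimise over 9 possible intermediate vertex sequences; the minimum is 1, attained along the walk 0 → 1 → 0 → 2.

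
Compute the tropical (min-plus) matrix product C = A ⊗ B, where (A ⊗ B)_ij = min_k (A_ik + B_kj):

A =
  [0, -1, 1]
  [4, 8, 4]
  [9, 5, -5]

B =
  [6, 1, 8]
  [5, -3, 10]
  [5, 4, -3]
A ⊗ B =
  [4, -4, -2]
  [9, 5, 1]
  [0, -1, -8]

Apply the min-plus product entry-by-entry:
  C[0][0] = min over k of (A[0][0] + B[0][0] = 0 + 6 = 6, A[0][1] + B[1][0] = -1 + 5 = 4, A[0][2] + B[2][0] = 1 + 5 = 6) = 4 (attained at k = 1)
  C[0][1] = min over k of (A[0][0] + B[0][1] = 0 + 1 = 1, A[0][1] + B[1][1] = -1 + -3 = -4, A[0][2] + B[2][1] = 1 + 4 = 5) = -4 (attained at k = 1)
  C[0][2] = min over k of (A[0][0] + B[0][2] = 0 + 8 = 8, A[0][1] + B[1][2] = -1 + 10 = 9, A[0][2] + B[2][2] = 1 + -3 = -2) = -2 (attained at k = 2)
  C[1][0] = min over k of (A[1][0] + B[0][0] = 4 + 6 = 10, A[1][1] + B[1][0] = 8 + 5 = 13, A[1][2] + B[2][0] = 4 + 5 = 9) = 9 (attained at k = 2)
  C[1][1] = min over k of (A[1][0] + B[0][1] = 4 + 1 = 5, A[1][1] + B[1][1] = 8 + -3 = 5, A[1][2] + B[2][1] = 4 + 4 = 8) = 5 (attained at k = 0)
  C[1][2] = min over k of (A[1][0] + B[0][2] = 4 + 8 = 12, A[1][1] + B[1][2] = 8 + 10 = 18, A[1][2] + B[2][2] = 4 + -3 = 1) = 1 (attained at k = 2)
  C[2][0] = min over k of (A[2][0] + B[0][0] = 9 + 6 = 15, A[2][1] + B[1][0] = 5 + 5 = 10, A[2][2] + B[2][0] = -5 + 5 = 0) = 0 (attained at k = 2)
  C[2][1] = min over k of (A[2][0] + B[0][1] = 9 + 1 = 10, A[2][1] + B[1][1] = 5 + -3 = 2, A[2][2] + B[2][1] = -5 + 4 = -1) = -1 (attained at k = 2)
  C[2][2] = min over k of (A[2][0] + B[0][2] = 9 + 8 = 17, A[2][1] + B[1][2] = 5 + 10 = 15, A[2][2] + B[2][2] = -5 + -3 = -8) = -8 (attained at k = 2)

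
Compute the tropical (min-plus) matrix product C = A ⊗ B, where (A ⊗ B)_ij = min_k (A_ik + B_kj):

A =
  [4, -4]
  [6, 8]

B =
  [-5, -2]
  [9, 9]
A ⊗ B =
  [-1, 2]
  [1, 4]

Apply the min-plus product entry-by-entry:
  C[0][0] = min over k of (A[0][0] + B[0][0] = 4 + -5 = -1, A[0][1] + B[1][0] = -4 + 9 = 5) = -1 (attained at k = 0)
  C[0][1] = min over k of (A[0][0] + B[0][1] = 4 + -2 = 2, A[0][1] + B[1][1] = -4 + 9 = 5) = 2 (attained at k = 0)
  C[1][0] = min over k of (A[1][0] + B[0][0] = 6 + -5 = 1, A[1][1] + B[1][0] = 8 + 9 = 17) = 1 (attained at k = 0)
  C[1][1] = min over k of (A[1][0] + B[0][1] = 6 + -2 = 4, A[1][1] + B[1][1] = 8 + 9 = 17) = 4 (attained at k = 0)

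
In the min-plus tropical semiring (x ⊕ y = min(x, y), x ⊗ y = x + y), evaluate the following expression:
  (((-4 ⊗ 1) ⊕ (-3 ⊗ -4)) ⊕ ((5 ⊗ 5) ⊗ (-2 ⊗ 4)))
(((-4 ⊗ 1) ⊕ (-3 ⊗ -4)) ⊕ ((5 ⊗ 5) ⊗ (-2 ⊗ 4))) = -7

Expand innermost to outermost. Recall ⊕ takes the minimum of its arguments and ⊗ takes their sum. Working out the expression (((-4 ⊗ 1) ⊕ (-3 ⊗ -4)) ⊕ ((5 ⊗ 5) ⊗ (-2 ⊗ 4))) gives -7.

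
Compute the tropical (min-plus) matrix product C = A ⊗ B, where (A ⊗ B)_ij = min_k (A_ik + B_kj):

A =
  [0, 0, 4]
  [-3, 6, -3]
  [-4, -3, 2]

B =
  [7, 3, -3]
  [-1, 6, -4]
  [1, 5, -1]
A ⊗ B =
  [-1, 3, -4]
  [-2, 0, -6]
  [-4, -1, -7]

Apply the min-plus product entry-by-entry:
  C[0][0] = min over k of (A[0][0] + B[0][0] = 0 + 7 = 7, A[0][1] + B[1][0] = 0 + -1 = -1, A[0][2] + B[2][0] = 4 + 1 = 5) = -1 (attained at k = 1)
  C[0][1] = min over k of (A[0][0] + B[0][1] = 0 + 3 = 3, A[0][1] + B[1][1] = 0 + 6 = 6, A[0][2] + B[2][1] = 4 + 5 = 9) = 3 (attained at k = 0)
  C[0][2] = min over k of (A[0][0] + B[0][2] = 0 + -3 = -3, A[0][1] + B[1][2] = 0 + -4 = -4, A[0][2] + B[2][2] = 4 + -1 = 3) = -4 (attained at k = 1)
  C[1][0] = min over k of (A[1][0] + B[0][0] = -3 + 7 = 4, A[1][1] + B[1][0] = 6 + -1 = 5, A[1][2] + B[2][0] = -3 + 1 = -2) = -2 (attained at k = 2)
  C[1][1] = min over k of (A[1][0] + B[0][1] = -3 + 3 = 0, A[1][1] + B[1][1] = 6 + 6 = 12, A[1][2] + B[2][1] = -3 + 5 = 2) = 0 (attained at k = 0)
  C[1][2] = min over k of (A[1][0] + B[0][2] = -3 + -3 = -6, A[1][1] + B[1][2] = 6 + -4 = 2, A[1][2] + B[2][2] = -3 + -1 = -4) = -6 (attained at k = 0)
  C[2][0] = min over k of (A[2][0] + B[0][0] = -4 + 7 = 3, A[2][1] + B[1][0] = -3 + -1 = -4, A[2][2] + B[2][0] = 2 + 1 = 3) = -4 (attained at k = 1)
  C[2][1] = min over k of (A[2][0] + B[0][1] = -4 + 3 = -1, A[2][1] + B[1][1] = -3 + 6 = 3, A[2][2] + B[2][1] = 2 + 5 = 7) = -1 (attained at k = 0)
  C[2][2] = min over k of (A[2][0] + B[0][2] = -4 + -3 = -7, A[2][1] + B[1][2] = -3 + -4 = -7, A[2][2] + B[2][2] = 2 + -1 = 1) = -7 (attained at k = 0)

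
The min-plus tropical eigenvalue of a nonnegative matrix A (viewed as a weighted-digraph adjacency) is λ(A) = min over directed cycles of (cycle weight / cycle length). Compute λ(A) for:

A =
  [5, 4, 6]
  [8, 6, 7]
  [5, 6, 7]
λ(A) = 5

Enumerate directed cycles and compute their means (weight / length). Sample:
  cycle 0 → 0: weight = 5, length = 1, mean = 5/1 ≈ 5.000
  cycle 1 → 1: weight = 6, length = 1, mean = 6/1 ≈ 6.000
  cycle 2 → 2: weight = 7, length = 1, mean = 7/1 ≈ 7.000
  cycle 0 → 1 → 0: weight = 12, length = 2, mean = 12/2 ≈ 6.000
  cycle 0 → 2 → 0: weight = 11, length = 2, mean = 11/2 ≈ 5.500
  cycle 1 → 0 → 1: weight = 12, length = 2, mean = 12/2 ≈ 6.000
Minimum mean = 5.000, attained e.g. along the cycle 0 → 0 with weight 5 and length 1. So λ(A) = 5/1 = 5.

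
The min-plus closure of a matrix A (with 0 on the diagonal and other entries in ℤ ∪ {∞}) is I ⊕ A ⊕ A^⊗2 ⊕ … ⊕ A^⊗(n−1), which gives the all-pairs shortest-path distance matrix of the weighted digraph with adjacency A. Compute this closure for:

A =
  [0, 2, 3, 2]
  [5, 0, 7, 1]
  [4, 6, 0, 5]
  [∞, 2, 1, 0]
Closure =
  [0, 2, 3, 2]
  [5, 0, 2, 1]
  [4, 6, 0, 5]
  [5, 2, 1, 0]

This is the Floyd-Warshall all-pairs shortest-path computation. For each intermediate vertex k = 0, 1, …, 3, update dist[i][j] ← min(dist[i][j], dist[i][k] + dist[k][j]). The final matrix gives, for each (i, j), the minimum total weight of any directed path from i to j (possibly empty when i = j).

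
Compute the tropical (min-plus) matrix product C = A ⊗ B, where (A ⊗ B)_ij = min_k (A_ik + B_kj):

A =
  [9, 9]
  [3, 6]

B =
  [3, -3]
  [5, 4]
A ⊗ B =
  [12, 6]
  [6, 0]

Apply the min-plus product entry-by-entry:
  C[0][0] = min over k of (A[0][0] + B[0][0] = 9 + 3 = 12, A[0][1] + B[1][0] = 9 + 5 = 14) = 12 (attained at k = 0)
  C[0][1] = min over k of (A[0][0] + B[0][1] = 9 + -3 = 6, A[0][1] + B[1][1] = 9 + 4 = 13) = 6 (attained at k = 0)
  C[1][0] = min over k of (A[1][0] + B[0][0] = 3 + 3 = 6, A[1][1] + B[1][0] = 6 + 5 = 11) = 6 (attained at k = 0)
  C[1][1] = min over k of (A[1][0] + B[0][1] = 3 + -3 = 0, A[1][1] + B[1][1] = 6 + 4 = 10) = 0 (attained at k = 0)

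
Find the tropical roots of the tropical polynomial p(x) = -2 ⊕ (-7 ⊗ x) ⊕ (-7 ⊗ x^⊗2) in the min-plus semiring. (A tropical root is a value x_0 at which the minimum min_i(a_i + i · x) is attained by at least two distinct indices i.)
Roots: {0, 5}

Each tropical root is a break point of the lower envelope of the lines y = a_i + i · x (there are 3 lines, with slopes 0, 1, ..., 2). Only the lines that attain the minimum somewhere contribute to roots; other lines are dominated. Here the surviving (envelope) indices are i = 2, i = 1, i = 0.
Intersections between consecutive envelope lines give the roots: for adjacent envelope indices i < j the intersection is x = (a_i − a_j) / (j − i). Reading off the sorted break points: {0, 5}.
Verification: at each break x_0, at least two indices attain the minimum of min_i(a_i + i · x_0).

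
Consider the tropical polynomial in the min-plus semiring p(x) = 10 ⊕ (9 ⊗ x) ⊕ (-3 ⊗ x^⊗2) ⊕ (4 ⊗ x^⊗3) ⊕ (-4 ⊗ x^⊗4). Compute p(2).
p(2) = 1

A tropical monomial a ⊗ x^⊗i evaluates to a + i · x. Evaluating each term at x = 2:
  Term 0 contributes 10 + 0 · 2 = 10
  Term 1 contributes 9 + 1 · 2 = 11
  Term 2 contributes -3 + 2 · 2 = 1
  Term 3 contributes 4 + 3 · 2 = 10
  Term 4 contributes -4 + 4 · 2 = 4
p(2) = ⊕ of these = min[10, 11, 1, 10, 4] = 1.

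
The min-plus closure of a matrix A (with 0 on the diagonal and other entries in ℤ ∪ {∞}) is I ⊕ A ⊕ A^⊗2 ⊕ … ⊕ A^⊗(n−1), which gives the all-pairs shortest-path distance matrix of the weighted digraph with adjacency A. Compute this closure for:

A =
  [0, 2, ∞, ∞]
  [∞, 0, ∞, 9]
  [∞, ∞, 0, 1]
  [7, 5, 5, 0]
Closure =
  [0, 2, 16, 11]
  [16, 0, 14, 9]
  [8, 6, 0, 1]
  [7, 5, 5, 0]

This is the Floyd-Warshall all-pairs shortest-path computation. For each intermediate vertex k = 0, 1, …, 3, update dist[i][j] ← min(dist[i][j], dist[i][k] + dist[k][j]). The final matrix gives, for each (i, j), the minimum total weight of any directed path from i to j (possibly empty when i = j).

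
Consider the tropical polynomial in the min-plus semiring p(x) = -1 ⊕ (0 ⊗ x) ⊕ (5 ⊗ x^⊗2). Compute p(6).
p(6) = -1

A tropical monomial a ⊗ x^⊗i evaluates to a + i · x. Evaluating each term at x = 6:
  Term 0 contributes -1 + 0 · 6 = -1
  Term 1 contributes 0 + 1 · 6 = 6
  Term 2 contributes 5 + 2 · 6 = 17
p(6) = ⊕ of these = min[-1, 6, 17] = -1.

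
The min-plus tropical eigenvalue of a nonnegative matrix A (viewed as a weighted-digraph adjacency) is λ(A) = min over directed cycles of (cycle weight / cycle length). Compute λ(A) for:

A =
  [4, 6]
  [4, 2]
λ(A) = 2

Enumerate directed cycles and compute their means (weight / length). Sample:
  cycle 0 → 0: weight = 4, length = 1, mean = 4/1 ≈ 4.000
  cycle 1 → 1: weight = 2, length = 1, mean = 2/1 ≈ 2.000
  cycle 0 → 1 → 0: weight = 10, length = 2, mean = 10/2 ≈ 5.000
  cycle 1 → 0 → 1: weight = 10, length = 2, mean = 10/2 ≈ 5.000
Minimum mean = 2.000, attained e.g. along the cycle 1 → 1 with weight 2 and length 1. So λ(A) = 2/1 = 2.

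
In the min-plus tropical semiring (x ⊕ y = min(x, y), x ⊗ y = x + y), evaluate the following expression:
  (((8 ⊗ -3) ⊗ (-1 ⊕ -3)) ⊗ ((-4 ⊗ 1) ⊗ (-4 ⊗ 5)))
(((8 ⊗ -3) ⊗ (-1 ⊕ -3)) ⊗ ((-4 ⊗ 1) ⊗ (-4 ⊗ 5))) = 0

Expand innermost to outermost. Recall ⊕ takes the minimum of its arguments and ⊗ takes their sum. Working out the expression (((8 ⊗ -3) ⊗ (-1 ⊕ -3)) ⊗ ((-4 ⊗ 1) ⊗ (-4 ⊗ 5))) gives 0.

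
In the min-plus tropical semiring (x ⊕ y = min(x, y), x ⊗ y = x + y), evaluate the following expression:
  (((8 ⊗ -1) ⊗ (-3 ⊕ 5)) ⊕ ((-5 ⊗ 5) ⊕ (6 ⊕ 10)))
(((8 ⊗ -1) ⊗ (-3 ⊕ 5)) ⊕ ((-5 ⊗ 5) ⊕ (6 ⊕ 10))) = 0

Expand innermost to outermost. Recall ⊕ takes the minimum of its arguments and ⊗ takes their sum. Working out the expression (((8 ⊗ -1) ⊗ (-3 ⊕ 5)) ⊕ ((-5 ⊗ 5) ⊕ (6 ⊕ 10))) gives 0.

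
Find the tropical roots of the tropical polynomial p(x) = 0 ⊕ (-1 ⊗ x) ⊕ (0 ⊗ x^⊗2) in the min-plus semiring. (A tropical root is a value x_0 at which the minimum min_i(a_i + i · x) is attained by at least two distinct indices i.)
Roots: {-1, 1}

Each tropical root is a break point of the lower envelope of the lines y = a_i + i · x (there are 3 lines, with slopes 0, 1, ..., 2). Only the lines that attain the minimum somewhere contribute to roots; other lines are dominated. Here the surviving (envelope) indices are i = 2, i = 1, i = 0.
Intersections between consecutive envelope lines give the roots: for adjacent envelope indices i < j the intersection is x = (a_i − a_j) / (j − i). Reading off the sorted break points: {-1, 1}.
Verification: at each break x_0, at least two indices attain the minimum of min_i(a_i + i · x_0).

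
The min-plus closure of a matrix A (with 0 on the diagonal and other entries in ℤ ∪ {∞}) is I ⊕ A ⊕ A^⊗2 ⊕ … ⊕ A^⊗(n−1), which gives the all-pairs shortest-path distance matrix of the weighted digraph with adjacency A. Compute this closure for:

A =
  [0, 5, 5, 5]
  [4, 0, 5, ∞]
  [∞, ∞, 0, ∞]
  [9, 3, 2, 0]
Closure =
  [0, 5, 5, 5]
  [4, 0, 5, 9]
  [∞, ∞, 0, ∞]
  [7, 3, 2, 0]

This is the Floyd-Warshall all-pairs shortest-path computation. For each intermediate vertex k = 0, 1, …, 3, update dist[i][j] ← min(dist[i][j], dist[i][k] + dist[k][j]). The final matrix gives, for each (i, j), the minimum total weight of any directed path from i to j (possibly empty when i = j).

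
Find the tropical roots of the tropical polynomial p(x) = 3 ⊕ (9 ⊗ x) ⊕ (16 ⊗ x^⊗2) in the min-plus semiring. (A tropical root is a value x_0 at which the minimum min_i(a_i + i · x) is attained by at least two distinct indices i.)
Roots: {-7, -6}

Each tropical root is a break point of the lower envelope of the lines y = a_i + i · x (there are 3 lines, with slopes 0, 1, ..., 2). Only the lines that attain the minimum somewhere contribute to roots; other lines are dominated. Here the surviving (envelope) indices are i = 2, i = 1, i = 0.
Intersections between consecutive envelope lines give the roots: for adjacent envelope indices i < j the intersection is x = (a_i − a_j) / (j − i). Reading off the sorted break points: {-7, -6}.
Verification: at each break x_0, at least two indices attain the minimum of min_i(a_i + i · x_0).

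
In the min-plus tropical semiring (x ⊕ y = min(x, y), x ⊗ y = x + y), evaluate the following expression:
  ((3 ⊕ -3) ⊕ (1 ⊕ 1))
((3 ⊕ -3) ⊕ (1 ⊕ 1)) = -3

Expand innermost to outermost. Recall ⊕ takes the minimum of its arguments and ⊗ takes their sum. Working out the expression ((3 ⊕ -3) ⊕ (1 ⊕ 1)) gives -3.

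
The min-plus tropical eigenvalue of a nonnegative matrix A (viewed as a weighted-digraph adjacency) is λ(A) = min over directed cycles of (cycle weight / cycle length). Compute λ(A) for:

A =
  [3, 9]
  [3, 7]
λ(A) = 3

Enumerate directed cycles and compute their means (weight / length). Sample:
  cycle 0 → 0: weight = 3, length = 1, mean = 3/1 ≈ 3.000
  cycle 1 → 1: weight = 7, length = 1, mean = 7/1 ≈ 7.000
  cycle 0 → 1 → 0: weight = 12, length = 2, mean = 12/2 ≈ 6.000
  cycle 1 → 0 → 1: weight = 12, length = 2, mean = 12/2 ≈ 6.000
Minimum mean = 3.000, attained e.g. along the cycle 0 → 0 with weight 3 and length 1. So λ(A) = 3/1 = 3.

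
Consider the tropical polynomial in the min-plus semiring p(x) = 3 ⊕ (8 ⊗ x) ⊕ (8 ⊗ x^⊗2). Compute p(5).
p(5) = 3

A tropical monomial a ⊗ x^⊗i evaluates to a + i · x. Evaluating each term at x = 5:
  Term 0 contributes 3 + 0 · 5 = 3
  Term 1 contributes 8 + 1 · 5 = 13
  Term 2 contributes 8 + 2 · 5 = 18
p(5) = ⊕ of these = min[3, 13, 18] = 3.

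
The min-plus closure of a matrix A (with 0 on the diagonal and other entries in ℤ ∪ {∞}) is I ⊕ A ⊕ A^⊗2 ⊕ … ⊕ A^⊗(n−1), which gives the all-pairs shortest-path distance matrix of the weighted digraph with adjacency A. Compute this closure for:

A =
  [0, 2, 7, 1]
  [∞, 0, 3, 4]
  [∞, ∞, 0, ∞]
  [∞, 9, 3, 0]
Closure =
  [0, 2, 4, 1]
  [∞, 0, 3, 4]
  [∞, ∞, 0, ∞]
  [∞, 9, 3, 0]

This is the Floyd-Warshall all-pairs shortest-path computation. For each intermediate vertex k = 0, 1, …, 3, update dist[i][j] ← min(dist[i][j], dist[i][k] + dist[k][j]). The final matrix gives, for each (i, j), the minimum total weight of any directed path from i to j (possibly empty when i = j).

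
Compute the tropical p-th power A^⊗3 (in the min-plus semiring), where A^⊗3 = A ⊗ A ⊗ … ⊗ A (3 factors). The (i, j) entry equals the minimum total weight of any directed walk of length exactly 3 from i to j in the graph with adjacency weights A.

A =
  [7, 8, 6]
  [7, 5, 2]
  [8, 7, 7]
A^⊗3 =
  [18, 17, 15]
  [15, 14, 11]
  [17, 16, 14]

Each entry (A^⊗3)_ij equals the minimum over all length-3 walks i = v_0 → v_1 → … → v_3 = j of Σ_t A[v_t][v_{t+1}]. For example, for (i, j) = (0, 2) we minimise over 9 possible intermediate vertex sequences; the minimum is 15, attained along the walk 0 → 1 → 1 → 2.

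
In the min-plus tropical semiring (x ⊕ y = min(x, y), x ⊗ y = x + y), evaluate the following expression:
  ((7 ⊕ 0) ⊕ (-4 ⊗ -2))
((7 ⊕ 0) ⊕ (-4 ⊗ -2)) = -6

Expand innermost to outermost. Recall ⊕ takes the minimum of its arguments and ⊗ takes their sum. Working out the expression ((7 ⊕ 0) ⊕ (-4 ⊗ -2)) gives -6.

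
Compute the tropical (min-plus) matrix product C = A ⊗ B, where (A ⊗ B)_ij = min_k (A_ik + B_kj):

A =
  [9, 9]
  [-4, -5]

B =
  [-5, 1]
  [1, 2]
A ⊗ B =
  [4, 10]
  [-9, -3]

Apply the min-plus product entry-by-entry:
  C[0][0] = min over k of (A[0][0] + B[0][0] = 9 + -5 = 4, A[0][1] + B[1][0] = 9 + 1 = 10) = 4 (attained at k = 0)
  C[0][1] = min over k of (A[0][0] + B[0][1] = 9 + 1 = 10, A[0][1] + B[1][1] = 9 + 2 = 11) = 10 (attained at k = 0)
  C[1][0] = min over k of (A[1][0] + B[0][0] = -4 + -5 = -9, A[1][1] + B[1][0] = -5 + 1 = -4) = -9 (attained at k = 0)
  C[1][1] = min over k of (A[1][0] + B[0][1] = -4 + 1 = -3, A[1][1] + B[1][1] = -5 + 2 = -3) = -3 (attained at k = 0)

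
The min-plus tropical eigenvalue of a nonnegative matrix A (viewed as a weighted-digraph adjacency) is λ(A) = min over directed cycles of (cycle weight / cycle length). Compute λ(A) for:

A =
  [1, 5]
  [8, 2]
λ(A) = 1

Enumerate directed cycles and compute their means (weight / length). Sample:
  cycle 0 → 0: weight = 1, length = 1, mean = 1/1 ≈ 1.000
  cycle 1 → 1: weight = 2, length = 1, mean = 2/1 ≈ 2.000
  cycle 0 → 1 → 0: weight = 13, length = 2, mean = 13/2 ≈ 6.500
  cycle 1 → 0 → 1: weight = 13, length = 2, mean = 13/2 ≈ 6.500
Minimum mean = 1.000, attained e.g. along the cycle 0 → 0 with weight 1 and length 1. So λ(A) = 1/1 = 1.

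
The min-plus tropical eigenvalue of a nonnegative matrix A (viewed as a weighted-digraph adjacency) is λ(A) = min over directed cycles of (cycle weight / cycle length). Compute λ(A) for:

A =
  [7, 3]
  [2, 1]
λ(A) = 1

Enumerate directed cycles and compute their means (weight / length). Sample:
  cycle 0 → 0: weight = 7, length = 1, mean = 7/1 ≈ 7.000
  cycle 1 → 1: weight = 1, length = 1, mean = 1/1 ≈ 1.000
  cycle 0 → 1 → 0: weight = 5, length = 2, mean = 5/2 ≈ 2.500
  cycle 1 → 0 → 1: weight = 5, length = 2, mean = 5/2 ≈ 2.500
Minimum mean = 1.000, attained e.g. along the cycle 1 → 1 with weight 1 and length 1. So λ(A) = 1/1 = 1.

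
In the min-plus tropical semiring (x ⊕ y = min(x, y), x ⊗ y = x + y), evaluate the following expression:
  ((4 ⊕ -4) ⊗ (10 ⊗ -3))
((4 ⊕ -4) ⊗ (10 ⊗ -3)) = 3

Expand innermost to outermost. Recall ⊕ takes the minimum of its arguments and ⊗ takes their sum. Working out the expression ((4 ⊕ -4) ⊗ (10 ⊗ -3)) gives 3.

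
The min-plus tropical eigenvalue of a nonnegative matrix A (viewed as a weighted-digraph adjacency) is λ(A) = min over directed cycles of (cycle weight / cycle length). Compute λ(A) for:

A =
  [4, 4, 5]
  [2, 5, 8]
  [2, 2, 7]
λ(A) = 3

Enumerate directed cycles and compute their means (weight / length). Sample:
  cycle 0 → 0: weight = 4, length = 1, mean = 4/1 ≈ 4.000
  cycle 1 → 1: weight = 5, length = 1, mean = 5/1 ≈ 5.000
  cycle 2 → 2: weight = 7, length = 1, mean = 7/1 ≈ 7.000
  cycle 0 → 1 → 0: weight = 6, length = 2, mean = 6/2 ≈ 3.000
  cycle 0 → 2 → 0: weight = 7, length = 2, mean = 7/2 ≈ 3.500
  cycle 1 → 0 → 1: weight = 6, length = 2, mean = 6/2 ≈ 3.000
Minimum mean = 3.000, attained e.g. along the cycle 0 → 1 → 0 with weight 6 and length 2. So λ(A) = 6/2 = 3.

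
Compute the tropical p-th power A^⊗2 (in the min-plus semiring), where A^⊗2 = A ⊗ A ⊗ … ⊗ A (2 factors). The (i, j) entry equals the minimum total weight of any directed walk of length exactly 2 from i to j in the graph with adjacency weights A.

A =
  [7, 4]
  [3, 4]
A^⊗2 =
  [7, 8]
  [7, 7]

Each entry (A^⊗2)_ij equals the minimum over all length-2 walks i = v_0 → v_1 → … → v_2 = j of Σ_t A[v_t][v_{t+1}]. For example, for (i, j) = (0, 1) we minimise over 2 possible intermediate vertex sequences; the minimum is 8, attained along the walk 0 → 1 → 1.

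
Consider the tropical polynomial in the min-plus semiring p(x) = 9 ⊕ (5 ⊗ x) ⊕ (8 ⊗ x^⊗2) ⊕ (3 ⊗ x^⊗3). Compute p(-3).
p(-3) = -6

A tropical monomial a ⊗ x^⊗i evaluates to a + i · x. Evaluating each term at x = -3:
  Term 0 contributes 9 + 0 · -3 = 9
  Term 1 contributes 5 + 1 · -3 = 2
  Term 2 contributes 8 + 2 · -3 = 2
  Term 3 contributes 3 + 3 · -3 = -6
p(-3) = ⊕ of these = min[9, 2, 2, -6] = -6.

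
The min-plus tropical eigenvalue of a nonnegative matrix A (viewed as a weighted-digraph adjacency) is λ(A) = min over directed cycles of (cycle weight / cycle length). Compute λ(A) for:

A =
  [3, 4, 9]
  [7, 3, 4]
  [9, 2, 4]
λ(A) = 3

Enumerate directed cycles and compute their means (weight / length). Sample:
  cycle 0 → 0: weight = 3, length = 1, mean = 3/1 ≈ 3.000
  cycle 1 → 1: weight = 3, length = 1, mean = 3/1 ≈ 3.000
  cycle 2 → 2: weight = 4, length = 1, mean = 4/1 ≈ 4.000
  cycle 0 → 1 → 0: weight = 11, length = 2, mean = 11/2 ≈ 5.500
  cycle 0 → 2 → 0: weight = 18, length = 2, mean = 18/2 ≈ 9.000
  cycle 1 → 0 → 1: weight = 11, length = 2, mean = 11/2 ≈ 5.500
Minimum mean = 3.000, attained e.g. along the cycle 0 → 0 with weight 3 and length 1. So λ(A) = 3/1 = 3.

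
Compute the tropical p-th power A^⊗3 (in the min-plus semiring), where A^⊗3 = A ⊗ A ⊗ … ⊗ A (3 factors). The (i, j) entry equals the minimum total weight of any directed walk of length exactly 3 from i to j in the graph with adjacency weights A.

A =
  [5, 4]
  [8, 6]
A^⊗3 =
  [15, 14]
  [18, 17]

Each entry (A^⊗3)_ij equals the minimum over all length-3 walks i = v_0 → v_1 → … → v_3 = j of Σ_t A[v_t][v_{t+1}]. For example, for (i, j) = (0, 1) we minimise over 4 possible intermediate vertex sequences; the minimum is 14, attained along the walk 0 → 0 → 0 → 1.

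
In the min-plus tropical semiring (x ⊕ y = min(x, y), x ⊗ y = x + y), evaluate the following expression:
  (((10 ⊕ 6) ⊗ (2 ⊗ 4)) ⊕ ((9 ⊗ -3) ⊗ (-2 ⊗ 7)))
(((10 ⊕ 6) ⊗ (2 ⊗ 4)) ⊕ ((9 ⊗ -3) ⊗ (-2 ⊗ 7))) = 11

Expand innermost to outermost. Recall ⊕ takes the minimum of its arguments and ⊗ takes their sum. Working out the expression (((10 ⊕ 6) ⊗ (2 ⊗ 4)) ⊕ ((9 ⊗ -3) ⊗ (-2 ⊗ 7))) gives 11.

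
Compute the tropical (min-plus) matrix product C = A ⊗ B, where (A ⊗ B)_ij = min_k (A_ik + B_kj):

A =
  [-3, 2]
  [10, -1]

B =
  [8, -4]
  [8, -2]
A ⊗ B =
  [5, -7]
  [7, -3]

Apply the min-plus product entry-by-entry:
  C[0][0] = min over k of (A[0][0] + B[0][0] = -3 + 8 = 5, A[0][1] + B[1][0] = 2 + 8 = 10) = 5 (attained at k = 0)
  C[0][1] = min over k of (A[0][0] + B[0][1] = -3 + -4 = -7, A[0][1] + B[1][1] = 2 + -2 = 0) = -7 (attained at k = 0)
  C[1][0] = min over k of (A[1][0] + B[0][0] = 10 + 8 = 18, A[1][1] + B[1][0] = -1 + 8 = 7) = 7 (attained at k = 1)
  C[1][1] = min over k of (A[1][0] + B[0][1] = 10 + -4 = 6, A[1][1] + B[1][1] = -1 + -2 = -3) = -3 (attained at k = 1)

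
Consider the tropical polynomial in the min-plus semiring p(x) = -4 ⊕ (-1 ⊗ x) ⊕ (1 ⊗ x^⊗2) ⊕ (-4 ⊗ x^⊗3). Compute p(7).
p(7) = -4

A tropical monomial a ⊗ x^⊗i evaluates to a + i · x. Evaluating each term at x = 7:
  Term 0 contributes -4 + 0 · 7 = -4
  Term 1 contributes -1 + 1 · 7 = 6
  Term 2 contributes 1 + 2 · 7 = 15
  Term 3 contributes -4 + 3 · 7 = 17
p(7) = ⊕ of these = min[-4, 6, 15, 17] = -4.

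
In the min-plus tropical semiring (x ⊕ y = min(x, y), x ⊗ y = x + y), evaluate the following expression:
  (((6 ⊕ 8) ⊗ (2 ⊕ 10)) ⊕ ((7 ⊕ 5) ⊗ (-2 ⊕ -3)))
(((6 ⊕ 8) ⊗ (2 ⊕ 10)) ⊕ ((7 ⊕ 5) ⊗ (-2 ⊕ -3))) = 2

Expand innermost to outermost. Recall ⊕ takes the minimum of its arguments and ⊗ takes their sum. Working out the expression (((6 ⊕ 8) ⊗ (2 ⊕ 10)) ⊕ ((7 ⊕ 5) ⊗ (-2 ⊕ -3))) gives 2.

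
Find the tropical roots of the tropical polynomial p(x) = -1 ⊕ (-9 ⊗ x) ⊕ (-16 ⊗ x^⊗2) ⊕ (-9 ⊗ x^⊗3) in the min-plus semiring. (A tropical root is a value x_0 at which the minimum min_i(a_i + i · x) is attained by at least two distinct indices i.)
Roots: {-7, 7, 8}

Each tropical root is a break point of the lower envelope of the lines y = a_i + i · x (there are 4 lines, with slopes 0, 1, ..., 3). Only the lines that attain the minimum somewhere contribute to roots; other lines are dominated. Here the surviving (envelope) indices are i = 3, i = 2, i = 1, i = 0.
Intersections between consecutive envelope lines give the roots: for adjacent envelope indices i < j the intersection is x = (a_i − a_j) / (j − i). Reading off the sorted break points: {-7, 7, 8}.
Verification: at each break x_0, at least two indices attain the minimum of min_i(a_i + i · x_0).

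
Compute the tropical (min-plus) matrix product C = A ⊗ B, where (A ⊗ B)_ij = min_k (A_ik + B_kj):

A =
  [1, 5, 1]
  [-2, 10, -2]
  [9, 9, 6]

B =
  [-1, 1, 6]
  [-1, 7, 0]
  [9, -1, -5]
A ⊗ B =
  [0, 0, -4]
  [-3, -3, -7]
  [8, 5, 1]

Apply the min-plus product entry-by-entry:
  C[0][0] = min over k of (A[0][0] + B[0][0] = 1 + -1 = 0, A[0][1] + B[1][0] = 5 + -1 = 4, A[0][2] + B[2][0] = 1 + 9 = 10) = 0 (attained at k = 0)
  C[0][1] = min over k of (A[0][0] + B[0][1] = 1 + 1 = 2, A[0][1] + B[1][1] = 5 + 7 = 12, A[0][2] + B[2][1] = 1 + -1 = 0) = 0 (attained at k = 2)
  C[0][2] = min over k of (A[0][0] + B[0][2] = 1 + 6 = 7, A[0][1] + B[1][2] = 5 + 0 = 5, A[0][2] + B[2][2] = 1 + -5 = -4) = -4 (attained at k = 2)
  C[1][0] = min over k of (A[1][0] + B[0][0] = -2 + -1 = -3, A[1][1] + B[1][0] = 10 + -1 = 9, A[1][2] + B[2][0] = -2 + 9 = 7) = -3 (attained at k = 0)
  C[1][1] = min over k of (A[1][0] + B[0][1] = -2 + 1 = -1, A[1][1] + B[1][1] = 10 + 7 = 17, A[1][2] + B[2][1] = -2 + -1 = -3) = -3 (attained at k = 2)
  C[1][2] = min over k of (A[1][0] + B[0][2] = -2 + 6 = 4, A[1][1] + B[1][2] = 10 + 0 = 10, A[1][2] + B[2][2] = -2 + -5 = -7) = -7 (attained at k = 2)
  C[2][0] = min over k of (A[2][0] + B[0][0] = 9 + -1 = 8, A[2][1] + B[1][0] = 9 + -1 = 8, A[2][2] + B[2][0] = 6 + 9 = 15) = 8 (attained at k = 0)
  C[2][1] = min over k of (A[2][0] + B[0][1] = 9 + 1 = 10, A[2][1] + B[1][1] = 9 + 7 = 16, A[2][2] + B[2][1] = 6 + -1 = 5) = 5 (attained at k = 2)
  C[2][2] = min over k of (A[2][0] + B[0][2] = 9 + 6 = 15, A[2][1] + B[1][2] = 9 + 0 = 9, A[2][2] + B[2][2] = 6 + -5 = 1) = 1 (attained at k = 2)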